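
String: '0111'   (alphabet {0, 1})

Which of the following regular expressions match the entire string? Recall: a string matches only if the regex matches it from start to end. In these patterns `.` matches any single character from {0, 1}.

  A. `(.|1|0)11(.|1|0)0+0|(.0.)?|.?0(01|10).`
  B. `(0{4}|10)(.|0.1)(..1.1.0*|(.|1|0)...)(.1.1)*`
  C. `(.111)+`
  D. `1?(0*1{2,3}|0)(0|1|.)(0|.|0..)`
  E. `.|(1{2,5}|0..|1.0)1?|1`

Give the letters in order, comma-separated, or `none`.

C, E

A → no match
B → no match
C → match
D → no match
E → match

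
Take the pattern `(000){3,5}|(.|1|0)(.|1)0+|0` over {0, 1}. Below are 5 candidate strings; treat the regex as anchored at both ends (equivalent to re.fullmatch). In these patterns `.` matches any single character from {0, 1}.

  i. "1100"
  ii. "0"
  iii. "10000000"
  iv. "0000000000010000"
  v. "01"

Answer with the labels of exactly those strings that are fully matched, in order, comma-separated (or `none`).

i → match
ii → match
iii → match
iv → no match
v → no match

i, ii, iii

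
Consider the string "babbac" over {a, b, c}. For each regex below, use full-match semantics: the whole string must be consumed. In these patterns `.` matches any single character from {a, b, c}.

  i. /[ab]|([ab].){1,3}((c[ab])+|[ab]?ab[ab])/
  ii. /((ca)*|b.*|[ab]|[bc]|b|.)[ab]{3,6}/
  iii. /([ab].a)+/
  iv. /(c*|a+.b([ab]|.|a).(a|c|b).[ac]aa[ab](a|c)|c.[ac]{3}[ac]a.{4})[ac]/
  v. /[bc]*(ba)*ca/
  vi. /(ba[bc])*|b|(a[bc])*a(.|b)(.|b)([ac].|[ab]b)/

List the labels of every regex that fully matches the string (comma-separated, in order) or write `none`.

i → no match
ii → no match
iii → no match — must end with "a"
iv → no match
v → no match — must end with "ca"
vi → match

vi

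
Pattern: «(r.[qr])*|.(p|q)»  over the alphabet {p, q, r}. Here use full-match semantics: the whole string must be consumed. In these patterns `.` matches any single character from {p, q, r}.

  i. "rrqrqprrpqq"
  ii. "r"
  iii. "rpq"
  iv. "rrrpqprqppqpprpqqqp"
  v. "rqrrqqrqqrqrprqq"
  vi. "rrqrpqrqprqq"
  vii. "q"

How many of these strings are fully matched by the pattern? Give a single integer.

i → no match
ii → no match
iii → match
iv → no match
v → no match
vi → no match
vii → no match
Total matched: 1

1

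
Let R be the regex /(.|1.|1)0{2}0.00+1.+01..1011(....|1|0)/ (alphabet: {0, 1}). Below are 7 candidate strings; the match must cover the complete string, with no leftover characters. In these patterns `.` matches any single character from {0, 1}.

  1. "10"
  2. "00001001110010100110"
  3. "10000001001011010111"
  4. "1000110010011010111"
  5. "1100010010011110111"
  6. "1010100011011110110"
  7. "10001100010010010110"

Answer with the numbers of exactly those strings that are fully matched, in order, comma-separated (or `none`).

1. "10" → no match
2 → no match
3 → match
4 → no match
5 → match
6 → no match
7 → no match

3, 5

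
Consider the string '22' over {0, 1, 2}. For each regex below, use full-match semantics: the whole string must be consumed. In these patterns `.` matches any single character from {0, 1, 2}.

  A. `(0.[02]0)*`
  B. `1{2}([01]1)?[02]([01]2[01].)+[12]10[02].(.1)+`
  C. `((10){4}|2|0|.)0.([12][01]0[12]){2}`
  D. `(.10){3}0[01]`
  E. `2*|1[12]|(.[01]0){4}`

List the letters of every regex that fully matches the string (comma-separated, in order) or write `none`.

A → no match
B → no match — must start with '1'
C → no match
D → no match
E → match

E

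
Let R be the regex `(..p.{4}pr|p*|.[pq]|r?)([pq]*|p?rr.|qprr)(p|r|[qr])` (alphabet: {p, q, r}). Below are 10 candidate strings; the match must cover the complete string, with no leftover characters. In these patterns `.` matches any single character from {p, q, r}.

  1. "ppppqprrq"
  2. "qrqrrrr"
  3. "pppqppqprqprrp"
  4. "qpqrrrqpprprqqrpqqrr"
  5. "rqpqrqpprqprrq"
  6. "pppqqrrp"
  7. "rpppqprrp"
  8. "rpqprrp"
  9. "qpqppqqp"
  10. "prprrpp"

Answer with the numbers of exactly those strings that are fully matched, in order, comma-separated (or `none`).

1 → match
2 → no match
3 → match
4 → no match
5 → match
6 → no match
7 → no match
8 → match
9 → match
10 → no match

1, 3, 5, 8, 9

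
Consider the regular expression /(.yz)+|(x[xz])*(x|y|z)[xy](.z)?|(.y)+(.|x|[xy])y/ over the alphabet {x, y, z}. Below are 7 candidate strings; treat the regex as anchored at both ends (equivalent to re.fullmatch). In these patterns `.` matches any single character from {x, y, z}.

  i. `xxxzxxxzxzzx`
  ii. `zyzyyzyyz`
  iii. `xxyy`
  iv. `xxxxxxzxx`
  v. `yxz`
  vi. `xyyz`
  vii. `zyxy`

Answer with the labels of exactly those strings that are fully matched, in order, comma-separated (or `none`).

i, ii, iii, vi, vii

i → match
ii → match
iii → match
iv → no match
v → no match
vi → match
vii → match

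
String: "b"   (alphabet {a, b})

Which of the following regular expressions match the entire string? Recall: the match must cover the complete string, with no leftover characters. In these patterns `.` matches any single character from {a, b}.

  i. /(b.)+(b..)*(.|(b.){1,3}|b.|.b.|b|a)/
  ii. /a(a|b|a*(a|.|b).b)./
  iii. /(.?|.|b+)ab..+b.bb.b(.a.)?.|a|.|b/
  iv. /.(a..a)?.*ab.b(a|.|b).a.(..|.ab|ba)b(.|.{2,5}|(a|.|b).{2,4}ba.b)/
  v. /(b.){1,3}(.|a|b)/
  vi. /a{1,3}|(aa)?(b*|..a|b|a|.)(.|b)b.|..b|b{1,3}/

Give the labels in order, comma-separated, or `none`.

iii, vi

i → no match
ii → no match — must start with "a"
iii → match
iv → no match
v → no match
vi → match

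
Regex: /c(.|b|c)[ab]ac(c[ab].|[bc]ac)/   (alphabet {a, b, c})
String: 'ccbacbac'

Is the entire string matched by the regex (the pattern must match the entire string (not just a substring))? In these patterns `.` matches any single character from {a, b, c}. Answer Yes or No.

Yes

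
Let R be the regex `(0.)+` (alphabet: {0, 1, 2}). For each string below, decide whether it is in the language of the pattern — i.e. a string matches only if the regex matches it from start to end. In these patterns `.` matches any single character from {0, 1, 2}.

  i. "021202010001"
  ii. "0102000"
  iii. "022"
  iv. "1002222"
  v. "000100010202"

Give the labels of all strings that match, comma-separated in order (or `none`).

i → no match
ii → no match
iii → no match
iv → no match — must start with "0"
v → match

v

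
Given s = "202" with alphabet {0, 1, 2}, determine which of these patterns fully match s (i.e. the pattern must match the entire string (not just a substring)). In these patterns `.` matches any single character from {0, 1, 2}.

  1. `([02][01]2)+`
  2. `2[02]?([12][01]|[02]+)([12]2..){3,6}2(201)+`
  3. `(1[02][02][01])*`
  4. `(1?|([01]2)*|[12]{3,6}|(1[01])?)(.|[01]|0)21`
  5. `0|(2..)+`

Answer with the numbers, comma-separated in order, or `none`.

1 → match
2 → no match — must end with "201"
3 → no match
4 → no match — must end with "21"
5 → match

1, 5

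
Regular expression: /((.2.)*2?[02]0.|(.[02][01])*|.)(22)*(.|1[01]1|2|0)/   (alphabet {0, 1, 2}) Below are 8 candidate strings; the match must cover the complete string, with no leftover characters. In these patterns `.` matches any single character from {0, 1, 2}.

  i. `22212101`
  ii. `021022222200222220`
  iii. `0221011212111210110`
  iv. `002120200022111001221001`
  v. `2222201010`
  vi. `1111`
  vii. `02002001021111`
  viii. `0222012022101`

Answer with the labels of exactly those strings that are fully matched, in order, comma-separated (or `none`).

ii, vi

i. `22212101` → no match
ii → match
iii → no match
iv → no match
v. `2222201010` → no match
vi. `1111` → match
vii → no match
viii → no match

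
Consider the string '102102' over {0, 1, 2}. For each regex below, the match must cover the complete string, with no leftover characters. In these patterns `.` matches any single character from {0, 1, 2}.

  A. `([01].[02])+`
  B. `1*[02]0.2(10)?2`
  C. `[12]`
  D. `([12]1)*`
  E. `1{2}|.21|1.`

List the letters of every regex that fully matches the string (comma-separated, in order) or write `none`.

A

A → match
B → no match
C → no match
D → no match
E → no match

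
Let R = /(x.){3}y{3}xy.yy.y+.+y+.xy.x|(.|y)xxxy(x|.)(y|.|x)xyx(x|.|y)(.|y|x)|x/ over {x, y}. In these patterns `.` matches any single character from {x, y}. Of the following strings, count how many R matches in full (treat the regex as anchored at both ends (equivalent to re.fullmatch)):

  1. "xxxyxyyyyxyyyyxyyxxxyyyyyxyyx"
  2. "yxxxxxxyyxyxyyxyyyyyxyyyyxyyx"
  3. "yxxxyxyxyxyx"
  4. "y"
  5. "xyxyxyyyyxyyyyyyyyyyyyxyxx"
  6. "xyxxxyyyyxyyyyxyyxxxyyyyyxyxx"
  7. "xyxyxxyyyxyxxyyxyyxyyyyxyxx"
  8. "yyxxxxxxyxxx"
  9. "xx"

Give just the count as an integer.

4

1 → match
2 → no match
3. "yxxxyxyxyxyx" → match
4. "y" → no match
5 → match
6 → match
7 → no match
8. "yyxxxxxxyxxx" → no match
9. "xx" → no match
Total matched: 4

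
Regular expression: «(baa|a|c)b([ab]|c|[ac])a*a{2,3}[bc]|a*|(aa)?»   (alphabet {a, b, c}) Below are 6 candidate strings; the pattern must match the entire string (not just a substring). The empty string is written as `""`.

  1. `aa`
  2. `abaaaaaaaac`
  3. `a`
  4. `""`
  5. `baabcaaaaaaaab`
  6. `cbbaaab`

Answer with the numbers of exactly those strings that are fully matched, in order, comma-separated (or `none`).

1 → match
2 → match
3 → match
4 → match
5 → match
6 → match

1, 2, 3, 4, 5, 6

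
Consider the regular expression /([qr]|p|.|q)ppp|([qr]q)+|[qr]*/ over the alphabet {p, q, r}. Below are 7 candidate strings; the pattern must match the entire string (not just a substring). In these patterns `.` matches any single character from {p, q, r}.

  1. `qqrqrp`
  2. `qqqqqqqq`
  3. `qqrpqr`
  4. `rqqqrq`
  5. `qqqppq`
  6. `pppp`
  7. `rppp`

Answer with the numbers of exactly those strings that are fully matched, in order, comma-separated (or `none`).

1 → no match
2 → match
3 → no match
4 → match
5 → no match
6 → match
7 → match

2, 4, 6, 7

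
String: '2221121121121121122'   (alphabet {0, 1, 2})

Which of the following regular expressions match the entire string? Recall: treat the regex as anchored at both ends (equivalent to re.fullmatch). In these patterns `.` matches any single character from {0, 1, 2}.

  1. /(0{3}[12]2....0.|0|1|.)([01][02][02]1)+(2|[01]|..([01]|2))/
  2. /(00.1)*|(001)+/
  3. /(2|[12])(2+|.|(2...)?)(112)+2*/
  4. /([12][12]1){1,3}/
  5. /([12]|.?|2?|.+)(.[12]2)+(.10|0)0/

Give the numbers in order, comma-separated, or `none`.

3

1 → no match
2 → no match
3 → match
4 → no match — must end with '1'
5 → no match — must end with '0'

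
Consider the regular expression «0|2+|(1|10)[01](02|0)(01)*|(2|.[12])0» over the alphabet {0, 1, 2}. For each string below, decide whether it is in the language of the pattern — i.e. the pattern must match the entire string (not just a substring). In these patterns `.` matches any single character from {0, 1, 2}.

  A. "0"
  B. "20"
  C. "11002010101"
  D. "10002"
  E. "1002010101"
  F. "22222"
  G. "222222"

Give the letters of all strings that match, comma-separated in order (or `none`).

A, B, D, E, F, G

A → match
B → match
C → no match
D → match
E → match
F → match
G → match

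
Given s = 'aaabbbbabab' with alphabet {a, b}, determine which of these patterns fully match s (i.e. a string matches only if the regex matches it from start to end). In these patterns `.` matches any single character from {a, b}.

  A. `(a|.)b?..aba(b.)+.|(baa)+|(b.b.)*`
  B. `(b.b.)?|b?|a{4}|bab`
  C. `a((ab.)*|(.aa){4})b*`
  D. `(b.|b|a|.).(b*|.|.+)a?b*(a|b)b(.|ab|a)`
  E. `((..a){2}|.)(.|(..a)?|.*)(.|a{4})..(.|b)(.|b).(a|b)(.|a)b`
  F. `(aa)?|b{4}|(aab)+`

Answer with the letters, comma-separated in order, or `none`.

D, E

A → no match
B → no match
C → no match
D → match
E → match
F → no match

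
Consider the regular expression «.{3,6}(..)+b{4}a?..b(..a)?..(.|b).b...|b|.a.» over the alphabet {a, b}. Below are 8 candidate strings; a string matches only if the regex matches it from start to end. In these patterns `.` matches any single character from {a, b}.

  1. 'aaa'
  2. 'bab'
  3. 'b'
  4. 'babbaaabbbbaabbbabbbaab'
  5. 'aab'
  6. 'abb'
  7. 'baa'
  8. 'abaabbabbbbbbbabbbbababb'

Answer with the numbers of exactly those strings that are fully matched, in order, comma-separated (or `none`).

1. 'aaa' → match
2. 'bab' → match
3. 'b' → match
4 → match
5. 'aab' → match
6. 'abb' → no match
7. 'baa' → match
8 → match

1, 2, 3, 4, 5, 7, 8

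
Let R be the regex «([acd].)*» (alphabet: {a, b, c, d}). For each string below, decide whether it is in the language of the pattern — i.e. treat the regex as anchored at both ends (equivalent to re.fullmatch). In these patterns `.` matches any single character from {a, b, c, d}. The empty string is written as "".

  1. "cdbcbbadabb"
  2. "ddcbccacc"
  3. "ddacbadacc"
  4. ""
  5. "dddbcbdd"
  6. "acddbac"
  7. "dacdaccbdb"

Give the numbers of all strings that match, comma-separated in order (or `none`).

1 → no match
2 → no match
3 → no match
4 → match
5 → match
6 → no match
7 → match

4, 5, 7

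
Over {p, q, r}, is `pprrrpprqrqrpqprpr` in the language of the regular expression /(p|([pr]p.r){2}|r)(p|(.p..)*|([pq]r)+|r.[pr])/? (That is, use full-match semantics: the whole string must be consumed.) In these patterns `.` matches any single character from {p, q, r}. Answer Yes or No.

No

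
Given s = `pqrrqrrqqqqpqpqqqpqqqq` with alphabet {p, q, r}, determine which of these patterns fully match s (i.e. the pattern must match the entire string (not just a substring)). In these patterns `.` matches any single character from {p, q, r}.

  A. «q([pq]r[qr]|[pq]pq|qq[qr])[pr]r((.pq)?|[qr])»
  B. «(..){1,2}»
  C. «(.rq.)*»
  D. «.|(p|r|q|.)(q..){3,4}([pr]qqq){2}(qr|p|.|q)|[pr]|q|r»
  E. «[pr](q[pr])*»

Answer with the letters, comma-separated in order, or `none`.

D

A → no match — must start with `q`
B → no match
C → no match
D → match
E → no match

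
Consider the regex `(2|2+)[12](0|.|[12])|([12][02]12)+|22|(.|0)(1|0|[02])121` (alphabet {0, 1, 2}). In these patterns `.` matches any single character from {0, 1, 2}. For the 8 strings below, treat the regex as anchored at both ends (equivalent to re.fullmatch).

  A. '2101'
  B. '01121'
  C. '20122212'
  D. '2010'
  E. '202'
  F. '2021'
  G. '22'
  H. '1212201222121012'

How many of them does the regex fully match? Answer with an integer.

4

A. '2101' → no match
B. '01121' → match
C. '20122212' → match
D. '2010' → no match
E. '202' → no match
F. '2021' → no match
G. '22' → match
H → match
Total matched: 4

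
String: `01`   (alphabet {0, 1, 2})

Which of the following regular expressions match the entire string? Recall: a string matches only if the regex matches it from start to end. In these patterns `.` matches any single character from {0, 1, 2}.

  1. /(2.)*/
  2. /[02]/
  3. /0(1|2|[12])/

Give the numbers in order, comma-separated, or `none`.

1 → no match
2 → no match
3 → match

3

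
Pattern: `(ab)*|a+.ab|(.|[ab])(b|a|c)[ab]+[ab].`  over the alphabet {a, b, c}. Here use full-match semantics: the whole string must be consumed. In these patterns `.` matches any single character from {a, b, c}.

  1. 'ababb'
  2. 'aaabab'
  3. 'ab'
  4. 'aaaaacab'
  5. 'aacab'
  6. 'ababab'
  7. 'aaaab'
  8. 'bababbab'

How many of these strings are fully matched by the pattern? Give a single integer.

1 → match
2 → match
3 → match
4 → match
5 → match
6 → match
7 → match
8 → match
Total matched: 8

8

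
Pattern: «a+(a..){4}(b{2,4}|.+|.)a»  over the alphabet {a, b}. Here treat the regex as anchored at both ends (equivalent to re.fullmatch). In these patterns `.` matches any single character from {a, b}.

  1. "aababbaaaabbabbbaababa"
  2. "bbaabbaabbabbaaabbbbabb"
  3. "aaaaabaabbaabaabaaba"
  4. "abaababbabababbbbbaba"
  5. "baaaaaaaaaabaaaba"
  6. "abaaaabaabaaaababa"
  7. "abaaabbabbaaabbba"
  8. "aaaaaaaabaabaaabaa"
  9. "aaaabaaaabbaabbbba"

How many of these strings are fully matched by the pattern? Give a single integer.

1 → no match
2 → no match — must start with "a"
3 → match
4 → no match
5 → no match — must start with "a"
6 → no match
7 → no match
8 → match
9 → match
Total matched: 3

3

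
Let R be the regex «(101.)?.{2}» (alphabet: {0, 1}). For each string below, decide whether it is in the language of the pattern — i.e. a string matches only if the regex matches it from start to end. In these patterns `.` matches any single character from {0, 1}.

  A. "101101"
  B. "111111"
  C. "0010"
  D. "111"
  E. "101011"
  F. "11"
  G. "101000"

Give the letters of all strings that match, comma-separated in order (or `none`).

A, E, F, G

A. "101101" → match
B. "111111" → no match
C. "0010" → no match
D. "111" → no match
E. "101011" → match
F. "11" → match
G. "101000" → match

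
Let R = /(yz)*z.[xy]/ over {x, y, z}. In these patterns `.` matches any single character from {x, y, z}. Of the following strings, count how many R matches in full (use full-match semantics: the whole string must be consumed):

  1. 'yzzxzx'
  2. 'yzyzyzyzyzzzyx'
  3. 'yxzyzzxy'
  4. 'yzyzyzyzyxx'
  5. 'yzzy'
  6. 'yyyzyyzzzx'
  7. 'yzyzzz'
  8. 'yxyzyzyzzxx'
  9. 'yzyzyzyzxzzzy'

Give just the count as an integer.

0

1 → no match
2 → no match
3 → no match
4 → no match
5 → no match
6 → no match
7 → no match
8 → no match
9 → no match
Total matched: 0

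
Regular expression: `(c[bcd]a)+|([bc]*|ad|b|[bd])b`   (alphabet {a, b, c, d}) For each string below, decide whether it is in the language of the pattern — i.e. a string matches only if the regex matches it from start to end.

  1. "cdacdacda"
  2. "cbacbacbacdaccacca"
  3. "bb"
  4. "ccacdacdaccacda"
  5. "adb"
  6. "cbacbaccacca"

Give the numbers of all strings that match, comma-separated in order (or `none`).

1 → match
2 → match
3 → match
4 → match
5 → match
6 → match

1, 2, 3, 4, 5, 6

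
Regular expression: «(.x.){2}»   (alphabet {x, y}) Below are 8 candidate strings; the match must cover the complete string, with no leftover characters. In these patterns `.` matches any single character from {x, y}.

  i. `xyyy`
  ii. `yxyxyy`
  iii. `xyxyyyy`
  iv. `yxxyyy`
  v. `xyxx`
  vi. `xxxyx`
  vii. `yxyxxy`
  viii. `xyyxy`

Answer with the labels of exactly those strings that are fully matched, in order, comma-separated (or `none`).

i → no match
ii → no match
iii → no match
iv → no match
v → no match
vi → no match
vii → match
viii → no match

vii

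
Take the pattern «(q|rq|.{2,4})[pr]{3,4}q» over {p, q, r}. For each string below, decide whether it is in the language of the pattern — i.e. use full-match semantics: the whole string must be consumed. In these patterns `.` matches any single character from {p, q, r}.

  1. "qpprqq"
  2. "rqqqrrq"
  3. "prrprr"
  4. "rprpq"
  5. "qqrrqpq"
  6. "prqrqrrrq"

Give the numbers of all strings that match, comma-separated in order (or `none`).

none

1 → no match
2 → no match
3 → no match — must end with "q"
4 → no match
5 → no match
6 → no match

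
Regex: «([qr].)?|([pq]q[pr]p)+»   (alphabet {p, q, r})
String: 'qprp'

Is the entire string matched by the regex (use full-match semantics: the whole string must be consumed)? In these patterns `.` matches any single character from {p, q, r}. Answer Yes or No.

No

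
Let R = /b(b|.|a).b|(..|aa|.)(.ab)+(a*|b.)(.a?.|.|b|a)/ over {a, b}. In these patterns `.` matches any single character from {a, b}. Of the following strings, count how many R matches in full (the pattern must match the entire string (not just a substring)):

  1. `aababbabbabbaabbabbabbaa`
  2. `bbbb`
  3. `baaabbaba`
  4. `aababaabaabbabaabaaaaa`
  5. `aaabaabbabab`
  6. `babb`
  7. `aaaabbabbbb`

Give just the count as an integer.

1 → no match
2 → match
3 → match
4 → match
5 → match
6 → match
7 → match
Total matched: 6

6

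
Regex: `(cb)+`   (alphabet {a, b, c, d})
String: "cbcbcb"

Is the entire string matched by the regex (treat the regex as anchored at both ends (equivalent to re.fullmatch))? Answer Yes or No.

Yes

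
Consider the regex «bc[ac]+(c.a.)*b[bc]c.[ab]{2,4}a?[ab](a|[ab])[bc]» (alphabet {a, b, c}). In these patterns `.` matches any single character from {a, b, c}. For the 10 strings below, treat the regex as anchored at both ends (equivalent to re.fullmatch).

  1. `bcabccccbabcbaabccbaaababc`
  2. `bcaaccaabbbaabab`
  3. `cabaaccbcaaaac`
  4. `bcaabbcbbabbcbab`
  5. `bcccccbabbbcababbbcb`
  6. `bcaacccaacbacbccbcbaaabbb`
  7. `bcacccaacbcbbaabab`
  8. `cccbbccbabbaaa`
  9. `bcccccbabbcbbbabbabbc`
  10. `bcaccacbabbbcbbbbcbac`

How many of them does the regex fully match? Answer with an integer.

1 → no match
2 → no match
3 → no match — must start with `bc`
4 → no match
5 → no match
6 → no match
7 → no match
8 → no match — must start with `bc`
9 → no match
10 → no match
Total matched: 0

0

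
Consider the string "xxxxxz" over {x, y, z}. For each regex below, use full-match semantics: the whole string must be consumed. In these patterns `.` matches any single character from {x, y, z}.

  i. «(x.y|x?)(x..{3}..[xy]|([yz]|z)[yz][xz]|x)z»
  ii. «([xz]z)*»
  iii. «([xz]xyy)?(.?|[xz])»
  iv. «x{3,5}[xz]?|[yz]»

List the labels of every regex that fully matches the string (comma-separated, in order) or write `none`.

i → no match
ii → no match
iii → no match
iv → match

iv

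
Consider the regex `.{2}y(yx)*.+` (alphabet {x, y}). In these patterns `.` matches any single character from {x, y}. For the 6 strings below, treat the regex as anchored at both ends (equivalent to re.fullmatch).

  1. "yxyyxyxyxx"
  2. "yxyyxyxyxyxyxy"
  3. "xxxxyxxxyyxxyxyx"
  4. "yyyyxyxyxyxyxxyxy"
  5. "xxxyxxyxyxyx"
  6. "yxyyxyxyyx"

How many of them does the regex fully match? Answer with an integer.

1 → match
2 → match
3 → no match
4 → match
5 → no match
6 → match
Total matched: 4

4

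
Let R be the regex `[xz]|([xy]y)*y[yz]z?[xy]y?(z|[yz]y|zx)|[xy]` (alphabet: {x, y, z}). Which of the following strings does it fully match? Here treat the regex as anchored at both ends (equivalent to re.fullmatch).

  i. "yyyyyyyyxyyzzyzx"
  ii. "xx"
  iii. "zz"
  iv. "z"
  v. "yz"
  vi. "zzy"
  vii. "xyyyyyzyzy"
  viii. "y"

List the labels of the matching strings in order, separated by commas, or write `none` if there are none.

i, iv, vii, viii

i → match
ii → no match
iii → no match
iv → match
v → no match
vi → no match
vii → match
viii → match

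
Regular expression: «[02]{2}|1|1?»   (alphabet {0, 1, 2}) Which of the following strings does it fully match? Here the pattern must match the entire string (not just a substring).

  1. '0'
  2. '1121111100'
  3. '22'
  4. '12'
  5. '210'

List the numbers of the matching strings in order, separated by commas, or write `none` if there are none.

3

1. '0' → no match
2. '1121111100' → no match
3. '22' → match
4. '12' → no match
5. '210' → no match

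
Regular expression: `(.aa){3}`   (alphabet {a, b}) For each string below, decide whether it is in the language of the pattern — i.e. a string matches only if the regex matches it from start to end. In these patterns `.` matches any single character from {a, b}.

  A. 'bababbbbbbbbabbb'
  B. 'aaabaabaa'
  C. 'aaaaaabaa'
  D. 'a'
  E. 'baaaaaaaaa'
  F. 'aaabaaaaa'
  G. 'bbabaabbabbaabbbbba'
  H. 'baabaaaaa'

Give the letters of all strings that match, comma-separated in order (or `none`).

A → no match — must end with 'aa'
B → match
C → match
D → no match — must end with 'aa'
E → no match
F → match
G → no match — must end with 'aa'
H → match

B, C, F, H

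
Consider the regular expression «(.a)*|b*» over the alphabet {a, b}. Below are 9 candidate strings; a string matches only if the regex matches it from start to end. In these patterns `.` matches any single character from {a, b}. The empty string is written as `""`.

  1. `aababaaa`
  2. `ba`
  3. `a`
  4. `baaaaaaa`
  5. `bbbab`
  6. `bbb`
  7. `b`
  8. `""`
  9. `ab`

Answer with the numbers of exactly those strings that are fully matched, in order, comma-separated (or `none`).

1 → match
2 → match
3 → no match
4 → match
5 → no match
6 → match
7 → match
8 → match
9 → no match

1, 2, 4, 6, 7, 8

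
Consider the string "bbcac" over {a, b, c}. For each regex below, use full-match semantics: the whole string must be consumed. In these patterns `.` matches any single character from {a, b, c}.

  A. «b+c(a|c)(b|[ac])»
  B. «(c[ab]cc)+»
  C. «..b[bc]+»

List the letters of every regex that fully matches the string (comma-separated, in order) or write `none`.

A

A → match
B → no match — must start with "c"
C → no match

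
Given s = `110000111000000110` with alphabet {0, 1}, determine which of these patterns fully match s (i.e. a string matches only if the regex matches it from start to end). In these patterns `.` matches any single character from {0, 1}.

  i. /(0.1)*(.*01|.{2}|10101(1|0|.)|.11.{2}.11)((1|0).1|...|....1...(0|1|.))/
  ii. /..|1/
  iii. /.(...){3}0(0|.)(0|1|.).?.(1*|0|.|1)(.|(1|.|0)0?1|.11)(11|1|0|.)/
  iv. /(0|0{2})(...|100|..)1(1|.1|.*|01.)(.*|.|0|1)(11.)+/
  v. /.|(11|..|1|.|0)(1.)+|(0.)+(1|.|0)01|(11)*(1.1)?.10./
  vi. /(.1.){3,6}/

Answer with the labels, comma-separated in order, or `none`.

i → no match
ii → no match
iii → match
iv → no match — must start with `0`
v → no match
vi → no match

iii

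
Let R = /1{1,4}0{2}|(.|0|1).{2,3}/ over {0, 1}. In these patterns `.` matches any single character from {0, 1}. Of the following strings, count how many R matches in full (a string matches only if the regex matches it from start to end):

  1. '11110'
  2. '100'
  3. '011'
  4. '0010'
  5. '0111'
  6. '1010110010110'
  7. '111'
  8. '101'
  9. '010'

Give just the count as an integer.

1. '11110' → no match
2. '100' → match
3. '011' → match
4. '0010' → match
5. '0111' → match
6 → no match
7. '111' → match
8. '101' → match
9. '010' → match
Total matched: 7

7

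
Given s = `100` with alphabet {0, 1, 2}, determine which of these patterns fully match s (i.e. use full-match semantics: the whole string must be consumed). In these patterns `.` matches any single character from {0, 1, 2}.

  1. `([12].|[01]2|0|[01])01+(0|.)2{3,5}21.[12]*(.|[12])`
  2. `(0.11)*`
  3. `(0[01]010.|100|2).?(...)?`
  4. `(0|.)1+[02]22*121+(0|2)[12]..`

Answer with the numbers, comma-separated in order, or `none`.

1 → no match
2 → no match
3 → match
4 → no match

3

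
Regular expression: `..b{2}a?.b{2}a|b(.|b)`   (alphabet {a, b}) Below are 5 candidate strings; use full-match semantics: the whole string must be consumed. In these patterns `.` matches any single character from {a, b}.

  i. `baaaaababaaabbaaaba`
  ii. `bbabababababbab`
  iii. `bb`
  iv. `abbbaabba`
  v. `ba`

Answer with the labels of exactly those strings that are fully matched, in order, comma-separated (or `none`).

iii, iv, v

i → no match
ii → no match
iii → match
iv → match
v → match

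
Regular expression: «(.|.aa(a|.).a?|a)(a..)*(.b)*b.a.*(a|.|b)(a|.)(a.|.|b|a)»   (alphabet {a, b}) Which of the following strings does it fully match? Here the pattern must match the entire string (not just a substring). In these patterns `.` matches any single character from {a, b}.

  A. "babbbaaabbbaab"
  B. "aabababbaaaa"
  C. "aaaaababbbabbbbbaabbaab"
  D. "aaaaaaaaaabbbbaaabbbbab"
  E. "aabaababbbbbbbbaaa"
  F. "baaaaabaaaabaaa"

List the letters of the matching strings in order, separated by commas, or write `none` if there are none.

A, C, D, F

A → match
B → no match
C → match
D → match
E → no match
F → match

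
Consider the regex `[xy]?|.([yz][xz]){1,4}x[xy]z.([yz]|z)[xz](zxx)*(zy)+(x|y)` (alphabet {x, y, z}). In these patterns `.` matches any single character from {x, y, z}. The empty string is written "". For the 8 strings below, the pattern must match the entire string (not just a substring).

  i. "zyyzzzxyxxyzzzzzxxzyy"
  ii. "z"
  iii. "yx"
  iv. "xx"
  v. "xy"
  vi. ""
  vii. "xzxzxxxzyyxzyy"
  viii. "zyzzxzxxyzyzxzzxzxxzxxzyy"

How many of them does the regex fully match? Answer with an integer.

2

i → no match
ii → no match
iii → no match
iv → no match
v → no match
vi → match
vii → match
viii → no match
Total matched: 2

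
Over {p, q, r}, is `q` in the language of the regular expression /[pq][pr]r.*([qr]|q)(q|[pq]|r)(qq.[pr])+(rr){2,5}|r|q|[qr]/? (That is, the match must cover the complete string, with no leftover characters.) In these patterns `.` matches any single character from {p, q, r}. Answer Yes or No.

Yes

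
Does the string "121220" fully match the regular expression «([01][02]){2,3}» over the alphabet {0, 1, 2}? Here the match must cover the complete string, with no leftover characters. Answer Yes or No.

No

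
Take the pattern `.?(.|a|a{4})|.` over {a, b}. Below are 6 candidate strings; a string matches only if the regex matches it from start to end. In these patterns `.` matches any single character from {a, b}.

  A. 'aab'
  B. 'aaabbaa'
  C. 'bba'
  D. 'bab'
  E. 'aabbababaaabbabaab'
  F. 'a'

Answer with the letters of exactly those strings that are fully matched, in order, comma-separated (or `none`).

F

A → no match
B → no match
C → no match
D → no match
E → no match
F → match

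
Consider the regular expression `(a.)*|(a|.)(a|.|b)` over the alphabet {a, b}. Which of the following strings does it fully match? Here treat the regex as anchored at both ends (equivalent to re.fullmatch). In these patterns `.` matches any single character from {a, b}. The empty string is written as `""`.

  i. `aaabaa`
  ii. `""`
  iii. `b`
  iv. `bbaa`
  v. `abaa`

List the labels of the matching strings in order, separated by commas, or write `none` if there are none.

i, ii, v

i → match
ii → match
iii → no match
iv → no match
v → match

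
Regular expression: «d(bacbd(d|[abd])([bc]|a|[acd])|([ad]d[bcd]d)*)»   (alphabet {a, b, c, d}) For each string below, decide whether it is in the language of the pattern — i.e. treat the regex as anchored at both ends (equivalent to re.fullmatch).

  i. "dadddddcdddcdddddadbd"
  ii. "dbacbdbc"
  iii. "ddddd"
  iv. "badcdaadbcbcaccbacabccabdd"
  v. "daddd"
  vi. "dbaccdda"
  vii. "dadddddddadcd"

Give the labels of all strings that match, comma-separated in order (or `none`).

i → match
ii. "dbacbdbc" → match
iii. "ddddd" → match
iv → no match — must start with "d"
v. "daddd" → match
vi. "dbaccdda" → no match
vii → match

i, ii, iii, v, vii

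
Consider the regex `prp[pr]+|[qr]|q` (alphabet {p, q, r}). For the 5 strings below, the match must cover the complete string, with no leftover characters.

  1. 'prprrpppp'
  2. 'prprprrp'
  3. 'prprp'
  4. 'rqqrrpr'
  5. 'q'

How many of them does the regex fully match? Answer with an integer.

1. 'prprrpppp' → match
2. 'prprprrp' → match
3. 'prprp' → match
4. 'rqqrrpr' → no match
5. 'q' → match
Total matched: 4

4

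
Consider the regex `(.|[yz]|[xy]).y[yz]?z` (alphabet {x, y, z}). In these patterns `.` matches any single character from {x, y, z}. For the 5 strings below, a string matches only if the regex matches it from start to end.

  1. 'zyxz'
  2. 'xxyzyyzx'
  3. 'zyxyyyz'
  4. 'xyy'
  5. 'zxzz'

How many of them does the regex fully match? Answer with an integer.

0

1 → no match
2 → no match — must end with 'z'
3 → no match
4 → no match — must end with 'z'
5 → no match
Total matched: 0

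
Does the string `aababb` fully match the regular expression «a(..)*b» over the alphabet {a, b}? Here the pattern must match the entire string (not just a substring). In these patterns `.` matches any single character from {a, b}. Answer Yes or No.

Yes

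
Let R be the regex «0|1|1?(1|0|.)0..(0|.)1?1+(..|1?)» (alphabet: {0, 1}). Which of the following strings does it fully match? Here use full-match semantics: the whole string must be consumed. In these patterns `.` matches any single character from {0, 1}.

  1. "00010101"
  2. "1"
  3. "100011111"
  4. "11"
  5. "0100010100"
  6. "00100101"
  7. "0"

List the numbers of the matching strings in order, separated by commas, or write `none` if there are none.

1, 2, 3, 6, 7

1 → match
2 → match
3 → match
4 → no match
5 → no match
6 → match
7 → match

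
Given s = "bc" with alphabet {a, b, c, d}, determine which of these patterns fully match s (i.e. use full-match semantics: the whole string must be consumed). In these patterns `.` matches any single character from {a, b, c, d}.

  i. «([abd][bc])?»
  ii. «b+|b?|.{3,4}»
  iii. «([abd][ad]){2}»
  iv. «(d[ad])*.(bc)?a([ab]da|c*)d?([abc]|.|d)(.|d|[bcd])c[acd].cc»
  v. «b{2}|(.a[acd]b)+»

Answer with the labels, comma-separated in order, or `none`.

i → match
ii → no match
iii → no match
iv → no match — must end with "cc"
v → no match — must end with "b"

i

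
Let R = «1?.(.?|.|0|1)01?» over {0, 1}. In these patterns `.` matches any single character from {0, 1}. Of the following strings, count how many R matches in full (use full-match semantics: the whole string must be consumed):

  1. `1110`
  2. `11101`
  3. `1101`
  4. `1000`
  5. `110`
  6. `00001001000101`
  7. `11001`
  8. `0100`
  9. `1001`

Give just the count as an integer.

1 → match
2 → match
3 → match
4 → match
5 → match
6 → no match
7 → match
8 → no match
9 → match
Total matched: 7

7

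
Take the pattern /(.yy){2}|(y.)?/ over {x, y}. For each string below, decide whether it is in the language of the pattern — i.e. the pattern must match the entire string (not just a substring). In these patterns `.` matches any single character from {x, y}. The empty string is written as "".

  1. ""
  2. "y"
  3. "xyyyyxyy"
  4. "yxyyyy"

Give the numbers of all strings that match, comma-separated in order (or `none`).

1

1 → match
2 → no match
3 → no match
4 → no match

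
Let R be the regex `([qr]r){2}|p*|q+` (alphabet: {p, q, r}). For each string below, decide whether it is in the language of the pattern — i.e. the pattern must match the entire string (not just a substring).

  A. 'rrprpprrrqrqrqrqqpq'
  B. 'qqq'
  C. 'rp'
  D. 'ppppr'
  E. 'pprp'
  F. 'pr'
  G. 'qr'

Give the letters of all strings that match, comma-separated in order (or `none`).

B

A → no match
B → match
C → no match
D → no match
E → no match
F → no match
G → no match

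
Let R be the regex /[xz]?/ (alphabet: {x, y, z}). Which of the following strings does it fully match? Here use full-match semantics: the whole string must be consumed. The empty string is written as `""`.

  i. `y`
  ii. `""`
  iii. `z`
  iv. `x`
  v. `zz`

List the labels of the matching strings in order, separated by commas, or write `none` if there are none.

ii, iii, iv

i → no match
ii → match
iii → match
iv → match
v → no match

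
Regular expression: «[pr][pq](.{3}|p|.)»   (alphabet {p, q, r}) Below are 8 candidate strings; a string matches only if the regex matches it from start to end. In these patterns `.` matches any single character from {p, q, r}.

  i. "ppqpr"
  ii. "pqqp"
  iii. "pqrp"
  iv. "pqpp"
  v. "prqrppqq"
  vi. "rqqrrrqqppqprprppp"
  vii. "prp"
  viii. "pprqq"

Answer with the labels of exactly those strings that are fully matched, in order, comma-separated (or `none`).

i. "ppqpr" → match
ii. "pqqp" → no match
iii. "pqrp" → no match
iv. "pqpp" → no match
v. "prqrppqq" → no match
vi → no match
vii. "prp" → no match
viii. "pprqq" → match

i, viii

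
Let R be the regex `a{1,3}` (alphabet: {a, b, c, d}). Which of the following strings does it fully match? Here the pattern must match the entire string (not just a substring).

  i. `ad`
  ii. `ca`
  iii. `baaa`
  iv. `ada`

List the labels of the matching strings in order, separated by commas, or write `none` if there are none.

i. `ad` → no match — must end with `a`
ii. `ca` → no match — must start with `a`
iii. `baaa` → no match — must start with `a`
iv. `ada` → no match

none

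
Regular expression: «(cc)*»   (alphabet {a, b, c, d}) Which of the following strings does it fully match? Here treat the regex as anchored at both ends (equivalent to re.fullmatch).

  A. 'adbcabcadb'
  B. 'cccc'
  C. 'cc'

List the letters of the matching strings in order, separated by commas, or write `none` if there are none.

B, C

A → no match
B → match
C → match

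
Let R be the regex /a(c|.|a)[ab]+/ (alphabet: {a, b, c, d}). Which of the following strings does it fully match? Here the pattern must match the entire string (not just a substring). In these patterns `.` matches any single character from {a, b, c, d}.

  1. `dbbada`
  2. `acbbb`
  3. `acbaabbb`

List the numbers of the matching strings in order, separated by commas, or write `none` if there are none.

1. `dbbada` → no match — must start with `a`
2. `acbbb` → match
3. `acbaabbb` → match

2, 3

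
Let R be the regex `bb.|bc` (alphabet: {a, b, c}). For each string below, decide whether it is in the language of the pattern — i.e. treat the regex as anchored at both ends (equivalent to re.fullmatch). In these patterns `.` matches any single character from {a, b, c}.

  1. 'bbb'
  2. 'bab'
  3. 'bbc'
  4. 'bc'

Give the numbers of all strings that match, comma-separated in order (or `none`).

1, 3, 4

1 → match
2 → no match
3 → match
4 → match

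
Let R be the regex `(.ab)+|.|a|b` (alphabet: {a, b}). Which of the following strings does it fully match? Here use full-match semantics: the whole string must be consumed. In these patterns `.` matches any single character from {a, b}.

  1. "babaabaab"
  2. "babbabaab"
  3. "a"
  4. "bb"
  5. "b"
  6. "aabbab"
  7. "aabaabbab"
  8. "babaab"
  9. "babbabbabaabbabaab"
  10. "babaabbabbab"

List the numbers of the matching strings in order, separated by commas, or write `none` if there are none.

1. "babaabaab" → match
2. "babbabaab" → match
3. "a" → match
4. "bb" → no match
5. "b" → match
6. "aabbab" → match
7. "aabaabbab" → match
8. "babaab" → match
9 → match
10. "babaabbabbab" → match

1, 2, 3, 5, 6, 7, 8, 9, 10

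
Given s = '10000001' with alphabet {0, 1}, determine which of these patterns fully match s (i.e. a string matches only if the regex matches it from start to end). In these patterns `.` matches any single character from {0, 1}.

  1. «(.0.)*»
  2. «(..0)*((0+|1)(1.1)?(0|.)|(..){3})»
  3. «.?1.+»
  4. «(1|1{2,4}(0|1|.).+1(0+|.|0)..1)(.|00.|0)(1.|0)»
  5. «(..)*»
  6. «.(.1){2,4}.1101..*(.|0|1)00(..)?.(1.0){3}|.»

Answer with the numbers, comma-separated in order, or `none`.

1 → no match
2 → match
3 → match
4 → no match
5 → match
6 → no match

2, 3, 5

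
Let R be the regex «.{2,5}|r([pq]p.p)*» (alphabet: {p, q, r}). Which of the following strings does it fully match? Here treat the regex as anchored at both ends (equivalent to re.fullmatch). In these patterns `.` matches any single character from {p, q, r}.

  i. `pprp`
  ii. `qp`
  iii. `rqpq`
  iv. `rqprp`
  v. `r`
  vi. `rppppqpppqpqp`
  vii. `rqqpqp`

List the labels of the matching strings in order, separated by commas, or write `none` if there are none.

i, ii, iii, iv, v, vi

i → match
ii → match
iii → match
iv → match
v → match
vi → match
vii → no match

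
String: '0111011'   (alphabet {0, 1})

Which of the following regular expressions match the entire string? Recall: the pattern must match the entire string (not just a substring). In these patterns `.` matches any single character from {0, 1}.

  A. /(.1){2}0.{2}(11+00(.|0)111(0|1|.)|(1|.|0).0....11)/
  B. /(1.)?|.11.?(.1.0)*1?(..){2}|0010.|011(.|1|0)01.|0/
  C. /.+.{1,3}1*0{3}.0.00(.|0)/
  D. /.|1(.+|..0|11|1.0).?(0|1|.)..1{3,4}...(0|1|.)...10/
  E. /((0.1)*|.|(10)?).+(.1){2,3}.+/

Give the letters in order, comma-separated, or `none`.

A → no match
B → match
C → no match
D → no match
E → match

B, E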